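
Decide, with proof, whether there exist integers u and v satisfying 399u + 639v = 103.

Both 399 and 639 are divisible by gcd(399, 639) = 3, hence so is any combination 399u + 639v.
But 103 = 3·34 + 1, so 3 ∤ 103.
So the equation is unsolvable over ℤ.

No such integers exist.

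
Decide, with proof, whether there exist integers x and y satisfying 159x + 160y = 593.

x = 47, y = -43

Since gcd(159, 160) = 1, every integer is an integer combination of 159 and 160.
Euclidean algorithm: 160 = 1·159 + 1, 159 = 159·1 + 0.
Unwinding: 1 = 160 − 1·159, i.e. 159·(-1) + 160·1 = 1.
Times 593: 159·(-593) + 160·593 = 593, so (-593, 593) solves it.
Adding 4·160 to x and subtracting 4·159 from y gives the tidier solution (47, -43).
Check: 159·47 + 160·(-43) = 7473 − 6880 = 593. ✓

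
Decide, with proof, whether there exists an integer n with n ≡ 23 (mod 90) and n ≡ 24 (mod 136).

No such integer exists.

Reduce both congruences modulo 2, which divides 90 and 136: they say n ≡ 23 (mod 2) and n ≡ 24 (mod 2).
However 23 ≡ 1 and 24 ≡ 0 (mod 2), and 1 ≠ 0.
Hence the system has no solution.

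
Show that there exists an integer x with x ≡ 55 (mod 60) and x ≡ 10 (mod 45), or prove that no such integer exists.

x = 55

Here gcd(60, 45) = 15, and both 55 and 10 leave remainder 10 mod 15, so the system is consistent.
In fact x = 55 itself already satisfies 55 mod 45 = 10.
Indeed 55 ≡ 55 (mod 60) and 55 ≡ 10 (mod 45).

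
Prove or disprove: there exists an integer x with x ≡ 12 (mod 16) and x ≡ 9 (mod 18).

Reduce both congruences modulo 2, which divides 16 and 18: they say x ≡ 12 (mod 2) and x ≡ 9 (mod 2).
However 12 ≡ 0 and 9 ≡ 1 (mod 2), and 0 ≠ 1.
Therefore no such x exists.

No such integer exists.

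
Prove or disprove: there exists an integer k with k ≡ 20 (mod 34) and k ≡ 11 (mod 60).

No such integer exists.

gcd(34, 60) = 2. If k ≡ 20 (mod 34) and k ≡ 11 (mod 60), then k ≡ 20 (mod 2) and k ≡ 11 (mod 2).
These are incompatible: 20 − 11 = 9 is not divisible by 2.
Hence the system has no solution.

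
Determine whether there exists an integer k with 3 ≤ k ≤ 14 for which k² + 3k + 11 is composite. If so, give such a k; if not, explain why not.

At k = 5: 5² + 3·5 + 11 = 51 = 3·17, which is composite.

k = 5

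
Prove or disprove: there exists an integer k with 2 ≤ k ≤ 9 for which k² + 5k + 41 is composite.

k = 2

At k = 2: 2² + 5·2 + 41 = 55 = 5·11, which is composite.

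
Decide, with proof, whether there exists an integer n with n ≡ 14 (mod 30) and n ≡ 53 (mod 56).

No such integer exists.

gcd(30, 56) = 2. If n ≡ 14 (mod 30) and n ≡ 53 (mod 56), then n ≡ 14 (mod 2) and n ≡ 53 (mod 2).
These are incompatible: 14 − 53 = -39 is not divisible by 2.
So no integer satisfies both congruences.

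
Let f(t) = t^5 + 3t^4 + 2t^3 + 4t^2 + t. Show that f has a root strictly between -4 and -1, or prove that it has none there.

f(-4) = -324 and f(-1) = 3, which have opposite signs.
Since f is a polynomial it is continuous on [-4, -1].
By the Intermediate Value Theorem, f takes the value 0 somewhere in the open interval.

Such a root exists.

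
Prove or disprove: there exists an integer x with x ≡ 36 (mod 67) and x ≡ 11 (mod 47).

The moduli 67 and 47 are coprime, so by the Chinese Remainder Theorem a unique solution modulo 3149 exists.
Any solution of the first congruence is x = 36 + 67t; substituting into the second, 67t ≡ 11 − 36 ≡ 22 (mod 47).
67 ≡ 20 (mod 47), so this reads 20t ≡ 22 (mod 47). To invert 20 modulo 47: 47 = 2·20 + 7, 20 = 2·7 + 6, 7 = 1·6 + 1, 6 = 6·1 + 0, and unwinding, 1 = 7 − 1·6 = 7 − (20 − 2·7) = −20 + 3·7 = −20 + 3·(47 − 2·20) = 3·47 − 7·20. Thus 20⁻¹ ≡ -7 ≡ 40 (mod 47).
Multiplying by 40: t ≡ 40·22 = 880 ≡ 34 (mod 47).
With t = 34: x = 36 + 67·34 = 2314.
Check: 2314 mod 67 = 36, 2314 mod 47 = 11. ✓

x = 2314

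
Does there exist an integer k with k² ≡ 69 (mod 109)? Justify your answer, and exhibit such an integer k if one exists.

No, no such integer exists.

109 is prime, so by Euler's criterion 69 is a square mod 109 iff 69^((109−1)/2) = 69^54 ≡ 1 (mod 109).
Repeated squaring mod 109: 69^2 = 4761 ≡ 74; 69^4 ≡ 74² = 5476 ≡ 26; 69^8 ≡ 26² = 676 ≡ 22; 69^16 ≡ 22² = 484 ≡ 48; 69^32 ≡ 48² = 2304 ≡ 15.
Since 54 = 32 + 16 + 4 + 2, 69^54 ≡ 15 · 48 · 26 · 74; multiplying out mod 109: 15·48 = 720 ≡ 66, then 66·26 = 1716 ≡ 81, then 81·74 = 5994 ≡ 108. Thus 69^54 ≡ 108 ≡ −1 (mod 109).
The value −1 means 69 is a non-residue modulo 109, so k² ≡ 69 (mod 109) is impossible.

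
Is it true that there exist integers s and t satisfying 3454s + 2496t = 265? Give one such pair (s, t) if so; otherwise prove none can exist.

gcd(3454, 2496) = 2, so every integer of the form 3454s + 2496t is a multiple of 2.
But 265 is not a multiple of 2 (it leaves remainder 1).
So the equation is unsolvable over ℤ.

No, no such integers exist.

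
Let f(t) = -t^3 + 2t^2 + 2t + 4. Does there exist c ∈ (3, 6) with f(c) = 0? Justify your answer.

f(3) = 1 and f(6) = -128, which have opposite signs.
As a polynomial, f is continuous on every closed interval.
By the Intermediate Value Theorem, f takes the value 0 somewhere in the open interval.

Such a root exists.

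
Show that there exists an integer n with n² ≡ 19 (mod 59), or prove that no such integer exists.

n = 14

Take n = 14. Then 14² = 196 = 3·59 + 19, so 14² ≡ 19 (mod 59).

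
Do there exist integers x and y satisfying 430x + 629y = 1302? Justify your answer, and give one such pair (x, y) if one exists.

Since gcd(430, 629) = 1, every integer is an integer combination of 430 and 629.
Run the Euclidean algorithm on 629 and 430: 629 = 1·430 + 199, 430 = 2·199 + 32, 199 = 6·32 + 7, 32 = 4·7 + 4, 7 = 1·4 + 3, 4 = 1·3 + 1, 3 = 3·1 + 0.
Working back up the chain: 1 = 4 − 1·3 = 4 − (7 − 1·4) = −7 + 2·4 = −7 + 2·(32 − 4·7) = 2·32 − 9·7 = 2·32 − 9·(199 − 6·32) = −9·199 + 56·32 = −9·199 + 56·(430 − 2·199) = 56·430 − 121·199 = 56·430 − 121·(629 − 1·430) = −121·629 + 177·430. So 430·177 + 629·(-121) = 1.
Multiplying through by 1302: x = 177·1302 = 230454, y = (-121)·1302 = -157542 is a solution.
Subtracting 366·629 from x and adding 366·430 to y gives the tidier solution (240, -162).
Indeed 430·240 + 629·(-162) = 103200 − 101898 = 1302.

x = 240, y = -162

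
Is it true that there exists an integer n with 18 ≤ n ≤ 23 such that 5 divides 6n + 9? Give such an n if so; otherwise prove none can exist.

For n = 18, 19, 20 the values 117, 123, 129 are not multiples of 5. At n = 21 we get 6·21 + 9 = 135, and 135 = 5·27.

n = 21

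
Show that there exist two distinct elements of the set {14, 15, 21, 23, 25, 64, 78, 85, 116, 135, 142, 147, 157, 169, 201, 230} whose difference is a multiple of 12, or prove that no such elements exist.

The pair (14, 230) works.

Reduce each element mod 12: 14↦2, 15↦3, 21↦9, 23↦11, 25↦1, 64↦4, 78↦6, 85↦1, 116↦8, 135↦3, 142↦10, 147↦3, 157↦1, 169↦1, 201↦9, 230↦2. The residue 2 repeats (at 14 and 230), and 230 − 14 = 216 = 18·12.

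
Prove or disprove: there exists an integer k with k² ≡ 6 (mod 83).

Apply Euler's criterion with the prime 83: 6 is a quadratic residue iff 6^41 ≡ 1 (mod 83), and a non-residue iff it is ≡ −1.
Repeated squaring mod 83: 6^2 = 36 ≡ 36; 6^4 ≡ 36² = 1296 ≡ 51; 6^8 ≡ 51² = 2601 ≡ 28; 6^16 ≡ 28² = 784 ≡ 37; 6^32 ≡ 37² = 1369 ≡ 41.
Since 41 = 32 + 8 + 1, 6^41 ≡ 41 · 28 · 6; multiplying out mod 83: 41·28 = 1148 ≡ 69, then 69·6 = 414 ≡ 82. Thus 6^41 ≡ 82 ≡ −1 (mod 83).
The value −1 means 6 is a non-residue modulo 83, so k² ≡ 6 (mod 83) is impossible.

No such integer exists.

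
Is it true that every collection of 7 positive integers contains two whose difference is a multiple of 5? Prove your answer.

True.

Each integer lies in one of the 5 residue classes modulo 5.
With 7 integers and only 5 classes, the pigeonhole principle forces two of them, say a and b, into the same class.
Equal remainders mean a − b ≡ 0 (mod 5), so 5 divides their difference.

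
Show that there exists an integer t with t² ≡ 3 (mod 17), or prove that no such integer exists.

No, no such integer exists.

Squares mod 17 repeat after t = 8 (as (−t)² = t²); for t = 0..8 they are 0, 1, 4, 9, 16, 8, 2, 15, 13.
The set of squares mod 17 is therefore {0, 1, 2, 4, 8, 9, 13, 15, 16}, which does not contain 3.
Therefore t² ≡ 3 (mod 17) has no solution.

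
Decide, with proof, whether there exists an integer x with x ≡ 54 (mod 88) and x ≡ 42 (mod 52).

gcd(88, 52) = 4. A simultaneous solution exists iff 54 ≡ 42 (mod 4); here 54 mod 4 = 2 = 42 mod 4, so it does.
List candidates x ≡ 54 (mod 88): 54, 142, 230, 318, 406. Modulo 52 these are 2, 38, 22, 6, 42; 406 gives 42 as required.
Verify: 406 = 4·88 + 54 and 406 = 7·52 + 42. ✓

x = 406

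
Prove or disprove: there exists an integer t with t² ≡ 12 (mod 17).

Computing t² mod 17 for t = 0, 1, …, 8 (enough, by the symmetry t ↦ 17 − t) gives 0, 1, 4, 9, 16, 8, 2, 15, 13.
So the quadratic residues mod 17 are {0, 1, 2, 4, 8, 9, 13, 15, 16}, and 12 is not among them.
Therefore t² ≡ 12 (mod 17) has no solution.

No, no such integer exists.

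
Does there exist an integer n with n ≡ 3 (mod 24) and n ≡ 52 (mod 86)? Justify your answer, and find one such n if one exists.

No such integer exists.

Both moduli are multiples of 2 = gcd(24, 86), so any solution would satisfy n ≡ 3 and n ≡ 52 modulo 2 simultaneously.
However 3 ≡ 1 and 52 ≡ 0 (mod 2), and 1 ≠ 0.
So no integer satisfies both congruences.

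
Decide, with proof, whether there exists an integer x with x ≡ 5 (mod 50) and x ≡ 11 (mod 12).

The moduli are not coprime: gcd(50, 12) = 2. Compatibility requires 2 ∣ (11 − 5) = 6, which holds, so solutions exist.
Step through x = 5, 5 + 50, 5 + 2·50, …: the values 5, 55, 105, 155 reduce mod 12 to 5, 7, 9, 11. The value 155 hits 11.
Indeed 155 ≡ 5 (mod 50) and 155 ≡ 11 (mod 12).

x = 155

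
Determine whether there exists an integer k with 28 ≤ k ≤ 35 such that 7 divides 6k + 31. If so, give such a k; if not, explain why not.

k = 31

Scanning upward from k = 28 gives 199, 205, 211, none divisible by 7. k = 31 works, since 6·31 + 31 = 217 = 31·7.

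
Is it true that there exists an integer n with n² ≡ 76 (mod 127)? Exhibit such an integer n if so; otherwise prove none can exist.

Take n = 40. Then 40² = 1600 = 12·127 + 76, so 40² ≡ 76 (mod 127).

n = 40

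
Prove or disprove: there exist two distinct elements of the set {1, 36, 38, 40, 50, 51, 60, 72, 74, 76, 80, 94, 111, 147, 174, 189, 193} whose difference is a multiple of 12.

Reduce each element mod 12: 1↦1, 36↦0, 38↦2, 40↦4, 50↦2, 51↦3, 60↦0, 72↦0, 74↦2, 76↦4, 80↦8, 94↦10, 111↦3, 147↦3, 174↦6, 189↦9, 193↦1. The residue 1 repeats (at 1 and 193), and 193 − 1 = 192 = 16·12.

Yes: 1 and 193.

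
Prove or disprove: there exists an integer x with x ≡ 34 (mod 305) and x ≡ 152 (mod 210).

Reduce both congruences modulo 5, which divides 305 and 210: they say x ≡ 34 (mod 5) and x ≡ 152 (mod 5).
These are incompatible: 34 − 152 = -118 is not divisible by 5.
Hence the system has no solution.

There is no such integer.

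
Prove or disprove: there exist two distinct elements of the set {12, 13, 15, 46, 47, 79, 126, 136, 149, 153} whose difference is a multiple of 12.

Reduce each element modulo 12: 12↦0, 13↦1, 15↦3, 46↦10, 47↦11, 79↦7, 126↦6, 136↦4, 149↦5, 153↦9.
No residue repeats among the 10 elements, so no pair has difference ≡ 0 (mod 12).

No, no such pair exists.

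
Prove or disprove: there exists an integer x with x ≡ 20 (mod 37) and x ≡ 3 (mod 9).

The moduli 37 and 9 are coprime, so by the Chinese Remainder Theorem a unique solution modulo 333 exists.
Any solution of the first congruence is x = 20 + 37t; substituting into the second, 37t ≡ 3 − 20 ≡ 1 (mod 9).
37 ≡ 1 (mod 9), so this reads 1t ≡ 1 (mod 9). So t ≡ 1 (mod 9).
With t = 1: x = 20 + 37·1 = 57.
Verify: 57 = 1·37 + 20 and 57 = 6·9 + 3. ✓

x = 57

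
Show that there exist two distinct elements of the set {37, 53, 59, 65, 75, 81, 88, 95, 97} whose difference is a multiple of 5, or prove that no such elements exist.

The pair (37, 97) works.

Both 37 and 97 leave remainder 2 on division by 5; their difference 60 = 12·5 is a multiple of 5.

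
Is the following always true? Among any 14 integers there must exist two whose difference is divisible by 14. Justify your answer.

Consider the 14 integers 27, 28, …, 40. They lie in distinct residue classes modulo 14, since 14 ≤ 14.
Any two of them differ by at most 13 < 14 and by at least 1, so no difference is a multiple of 14.

No, the set {27, 28, 29, 30, 31, 32, 33, 34, 35, 36, 37, 38, 39, 40} is a counterexample.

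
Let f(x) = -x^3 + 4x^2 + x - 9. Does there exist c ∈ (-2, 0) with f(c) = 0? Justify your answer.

f(-2) = 13 and f(0) = -9, which have opposite signs.
Since f is a polynomial it is continuous on [-2, 0].
By the Intermediate Value Theorem f must vanish at some point of (-2, 0).

Such a root exists.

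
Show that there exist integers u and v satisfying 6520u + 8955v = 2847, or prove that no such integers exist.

No such integers exist.

gcd(6520, 8955) = 5, so every integer of the form 6520u + 8955v is a multiple of 5.
But 2847 is not a multiple of 5 (it leaves remainder 2).
Therefore 6520u + 8955v = 2847 has no solution in integers.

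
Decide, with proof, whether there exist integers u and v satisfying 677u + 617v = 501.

u = 286, v = -313

677 and 617 are coprime, so 677u + 617v ranges over all of ℤ.
Run the Euclidean algorithm on 677 and 617: 677 = 1·617 + 60, 617 = 10·60 + 17, 60 = 3·17 + 9, 17 = 1·9 + 8, 9 = 1·8 + 1, 8 = 8·1 + 0.
Working back up the chain: 1 = 9 − 1·8 = 9 − (17 − 1·9) = −17 + 2·9 = −17 + 2·(60 − 3·17) = 2·60 − 7·17 = 2·60 − 7·(617 − 10·60) = −7·617 + 72·60 = −7·617 + 72·(677 − 1·617) = 72·677 − 79·617. So 677·72 + 617·(-79) = 1.
Times 501: 677·36072 + 617·(-39579) = 501, so (36072, -39579) solves it.
The general solution is u = 36072 + 617k, v = -39579 − 677k; taking k = -58 gives the smaller pair u = 286, v = -313.
Check: 677·286 + 617·(-313) = 193622 − 193121 = 501. ✓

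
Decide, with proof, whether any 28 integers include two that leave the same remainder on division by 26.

Partition the integers by their residue mod 26; there are 26 classes.
Since 28 > 26, two of the 28 integers must share a residue class by the pigeonhole principle; call them a and b.
So a and b have equal remainders mod 26, which is exactly what was to be shown.

Yes, this is always true.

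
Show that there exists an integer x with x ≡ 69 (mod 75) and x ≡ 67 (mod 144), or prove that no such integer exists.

Both moduli are multiples of 3 = gcd(75, 144), so any solution would satisfy x ≡ 69 and x ≡ 67 modulo 3 simultaneously.
These are incompatible: 69 − 67 = 2 is not divisible by 3.
Hence the system has no solution.

No, no such integer exists.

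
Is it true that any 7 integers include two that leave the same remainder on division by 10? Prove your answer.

No; for instance {5, 6, 7, 8, 9, 10, 11} is a counterexample.

Try 7 consecutive integers, 5, 6, …, 11. Their remainders mod 10 are 5, 6, 7, 8, 9, 0, 1 — pairwise different, as any 7 ≤ 10 consecutive integers have distinct residues.
So no two of them leave the same remainder on division by 10; the claim fails for this set.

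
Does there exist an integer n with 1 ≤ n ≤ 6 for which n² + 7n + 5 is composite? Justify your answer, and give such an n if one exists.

At n = 4: 4² + 7·4 + 5 = 49 = 7·7, which is composite.

n = 4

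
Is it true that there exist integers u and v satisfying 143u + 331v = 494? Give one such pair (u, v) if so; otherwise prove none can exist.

143 and 331 are coprime, so 143u + 331v ranges over all of ℤ.
Euclidean algorithm: 331 = 2·143 + 45, 143 = 3·45 + 8, 45 = 5·8 + 5, 8 = 1·5 + 3, 5 = 1·3 + 2, 3 = 1·2 + 1, 2 = 2·1 + 0.
Unwinding: 1 = 3 − 1·2 = 3 − (5 − 1·3) = −5 + 2·3 = −5 + 2·(8 − 1·5) = 2·8 − 3·5 = 2·8 − 3·(45 − 5·8) = −3·45 + 17·8 = −3·45 + 17·(143 − 3·45) = 17·143 − 54·45 = 17·143 − 54·(331 − 2·143) = −54·331 + 125·143, i.e. 143·125 + 331·(-54) = 1.
Multiplying through by 494: u = 125·494 = 61750, v = (-54)·494 = -26676 is a solution.
The general solution is u = 61750 + 331k, v = -26676 − 143k; taking k = -186 gives the smaller pair u = 184, v = -78.
Indeed 143·184 + 331·(-78) = 26312 − 25818 = 494.

u = 184, v = -78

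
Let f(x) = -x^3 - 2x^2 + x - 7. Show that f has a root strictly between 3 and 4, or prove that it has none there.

f has no root in that interval.

f(3) = -49 and f(4) = -99, both negative, so a sign-change argument is unavailable; we show f keeps this sign on the whole interval.
Shift to the endpoint 3: with x = 3 + u (0 < u < 1), one computes f(3 + u) = -u^3 - 11u^2 - 38u - 49.
The nonzero coefficients here are all negative, so for u > 0 every term is negative (or zero), and the constant term -49 is strictly negative.
Therefore f(x) < 0 throughout (3, 4), and f has no zero there.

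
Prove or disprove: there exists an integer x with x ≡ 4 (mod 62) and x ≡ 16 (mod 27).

x = 934

Since 62 and 27 share no common factor, CRT says the pair of congruences has a solution (unique mod 1674).
Any solution of the first congruence is x = 4 + 62t; substituting into the second, 62t ≡ 16 − 4 ≡ 12 (mod 27).
62 ≡ 8 (mod 27), so this reads 8t ≡ 12 (mod 27). To invert 8 modulo 27: 27 = 3·8 + 3, 8 = 2·3 + 2, 3 = 1·2 + 1, 2 = 2·1 + 0, and unwinding, 1 = 3 − 1·2 = 3 − (8 − 2·3) = −8 + 3·3 = −8 + 3·(27 − 3·8) = 3·27 − 10·8. Thus 8⁻¹ ≡ -10 ≡ 17 (mod 27).
Therefore t ≡ 17·12 = 204 ≡ 15 (mod 27).
Taking t = 15 gives x = 4 + 62·15 = 934.
Verify: 934 = 15·62 + 4 and 934 = 34·27 + 16. ✓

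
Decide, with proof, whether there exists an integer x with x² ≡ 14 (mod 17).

There is no such integer.

Since (17 − x)² ≡ x² (mod 17), it suffices to square x = 0, 1, …, 8: the residues are 0, 1, 4, 9, 16, 8, 2, 15, 13.
The set of squares mod 17 is therefore {0, 1, 2, 4, 8, 9, 13, 15, 16}, which does not contain 14.
Therefore x² ≡ 14 (mod 17) has no solution.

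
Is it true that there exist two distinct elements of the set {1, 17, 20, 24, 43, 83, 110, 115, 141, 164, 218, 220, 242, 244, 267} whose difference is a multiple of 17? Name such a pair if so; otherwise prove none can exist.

Two integers differ by a multiple of 17 exactly when they have the same residue mod 17. The residues are 1↦1, 17↦0, 20↦3, 24↦7, 43↦9, 83↦15, 110↦8, 115↦13, 141↦5, 164↦11, 218↦14, 220↦16, 242↦4, 244↦6, 267↦12.
All 15 residues are distinct, so no two elements differ by a multiple of 17.

No, no such pair exists.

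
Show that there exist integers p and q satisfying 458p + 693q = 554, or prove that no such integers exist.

Since gcd(458, 693) = 1, every integer is an integer combination of 458 and 693.
Dividing repeatedly: 693 = 1·458 + 235, 458 = 1·235 + 223, 235 = 1·223 + 12, 223 = 18·12 + 7, 12 = 1·7 + 5, 7 = 1·5 + 2, 5 = 2·2 + 1, 2 = 2·1 + 0.
Working back up the chain: 1 = 5 − 2·2 = 5 − 2·(7 − 1·5) = −2·7 + 3·5 = −2·7 + 3·(12 − 1·7) = 3·12 − 5·7 = 3·12 − 5·(223 − 18·12) = −5·223 + 93·12 = −5·223 + 93·(235 − 1·223) = 93·235 − 98·223 = 93·235 − 98·(458 − 1·235) = −98·458 + 191·235 = −98·458 + 191·(693 − 1·458) = 191·693 − 289·458. So 458·(-289) + 693·191 = 1.
Times 554: 458·(-160106) + 693·105814 = 554, so (-160106, 105814) solves it.
Adding 232·693 to p and subtracting 232·458 from q gives the tidier solution (670, -442).
Indeed 458·670 + 693·(-442) = 306860 − 306306 = 554.

p = 670, q = -442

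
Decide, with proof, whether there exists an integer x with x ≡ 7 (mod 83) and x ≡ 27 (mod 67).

x = 1501

gcd(83, 67) = 1, so the Chinese Remainder Theorem guarantees exactly one residue class mod 5561 satisfying both.
Write x = 7 + 83t and require 7 + 83t ≡ 27 (mod 67), i.e. 83t ≡ 20 (mod 67).
83 ≡ 16 (mod 67), so this reads 16t ≡ 20 (mod 67). Invert 16 mod 67 by the Euclidean algorithm: 67 = 4·16 + 3, 16 = 5·3 + 1, 3 = 3·1 + 0; back-substituting, 1 = 16 − 5·3 = 16 − 5·(67 − 4·16) = −5·67 + 21·16. Hence 16·21 ≡ 1, so 16⁻¹ ≡ 21 (mod 67).
Therefore t ≡ 21·20 = 420 ≡ 18 (mod 67).
With t = 18: x = 7 + 83·18 = 1501.
Check: 1501 mod 83 = 7, 1501 mod 67 = 27. ✓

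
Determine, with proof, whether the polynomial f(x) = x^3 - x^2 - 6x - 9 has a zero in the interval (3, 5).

f(3) = -9 and f(5) = 61, which have opposite signs.
Since f is a polynomial it is continuous on [3, 5].
By the Intermediate Value Theorem f must vanish at some point of (3, 5).

Such a root exists.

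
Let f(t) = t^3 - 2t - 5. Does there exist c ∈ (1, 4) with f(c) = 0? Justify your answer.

Such a root exists.

f(1) = -6 and f(4) = 51, which have opposite signs.
Since f is a polynomial it is continuous on [1, 4].
By the Intermediate Value Theorem f must vanish at some point of (1, 4).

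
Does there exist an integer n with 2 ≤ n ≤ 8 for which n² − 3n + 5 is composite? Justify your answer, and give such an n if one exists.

At n = 5: 5² − 3·5 + 5 = 15 = 3·5, which is composite.

n = 5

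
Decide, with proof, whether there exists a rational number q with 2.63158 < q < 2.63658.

Look for a denominator N such that an integer falls strictly between N·2.63158 and N·2.63658. N = 11 works: 11·2.63158 = 28.94738 < 29 < 29.00238 = 11·2.63658.
Dividing back, 2.63158 < 29/11 < 2.63658, and 29/11 is rational.

q = 29/11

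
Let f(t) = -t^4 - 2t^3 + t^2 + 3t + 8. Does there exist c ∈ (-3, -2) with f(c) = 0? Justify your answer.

Yes, f has a root in the interval.

f(-3) = -19 and f(-2) = 6, which have opposite signs.
As a polynomial, f is continuous on every closed interval.
By the Intermediate Value Theorem, f takes the value 0 somewhere in the open interval.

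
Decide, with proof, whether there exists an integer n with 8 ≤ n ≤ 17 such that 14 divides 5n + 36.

At n = 8, 5·8 + 36 = 76 ≡ 6 (mod 14), and each step in n adds 5, giving residues 6, 11, 2, 7, 12, 3, 8, 13, 4, 9 for n = 8, 9, …, 17.
None is 0, so 14 never divides 5n + 36 on this range.

No such integer n in that range exists.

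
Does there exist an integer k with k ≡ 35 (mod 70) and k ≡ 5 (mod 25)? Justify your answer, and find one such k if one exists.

Here gcd(70, 25) = 5, and both 35 and 5 leave remainder 0 mod 5, so the system is consistent.
The integers ≡ 35 (mod 70) are 35, 105, …; their remainders mod 25 are 10, 5, so k = 105 is the first that is ≡ 5 (mod 25).
Check: 105 mod 70 = 35, 105 mod 25 = 5. ✓

k = 105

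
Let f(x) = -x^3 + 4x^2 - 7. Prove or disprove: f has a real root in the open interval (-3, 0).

f(-3) = 56 and f(0) = -7, which have opposite signs.
f is continuous everywhere (it is a polynomial), in particular on [-3, 0].
By the Intermediate Value Theorem f must vanish at some point of (-3, 0).

Such a root exists.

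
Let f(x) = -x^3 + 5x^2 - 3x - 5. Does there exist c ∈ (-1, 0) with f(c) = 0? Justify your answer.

f(-1) = 4 and f(0) = -5, which have opposite signs.
Since f is a polynomial it is continuous on [-1, 0].
So by the Intermediate Value Theorem there is a c strictly between -1 and 0 with f(c) = 0.

Yes, such a c exists.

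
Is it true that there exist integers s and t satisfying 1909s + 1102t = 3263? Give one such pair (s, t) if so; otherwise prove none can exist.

s = 751, t = -1298

Since gcd(1909, 1102) = 1, every integer is an integer combination of 1909 and 1102.
Euclidean algorithm: 1909 = 1·1102 + 807, 1102 = 1·807 + 295, 807 = 2·295 + 217, 295 = 1·217 + 78, 217 = 2·78 + 61, 78 = 1·61 + 17, 61 = 3·17 + 10, 17 = 1·10 + 7, 10 = 1·7 + 3, 7 = 2·3 + 1, 3 = 3·1 + 0.
Working back up the chain: 1 = 7 − 2·3 = 7 − 2·(10 − 1·7) = −2·10 + 3·7 = −2·10 + 3·(17 − 1·10) = 3·17 − 5·10 = 3·17 − 5·(61 − 3·17) = −5·61 + 18·17 = −5·61 + 18·(78 − 1·61) = 18·78 − 23·61 = 18·78 − 23·(217 − 2·78) = −23·217 + 64·78 = −23·217 + 64·(295 − 1·217) = 64·295 − 87·217 = 64·295 − 87·(807 − 2·295) = −87·807 + 238·295 = −87·807 + 238·(1102 − 1·807) = 238·1102 − 325·807 = 238·1102 − 325·(1909 − 1·1102) = −325·1909 + 563·1102. So 1909·(-325) + 1102·563 = 1.
Multiplying through by 3263: s = (-325)·3263 = -1060475, t = 563·3263 = 1837069 is a solution.
The general solution is s = -1060475 + 1102k, t = 1837069 − 1909k; taking k = 963 gives the smaller pair s = 751, t = -1298.
Check: 1909·751 + 1102·(-1298) = 1433659 − 1430396 = 3263. ✓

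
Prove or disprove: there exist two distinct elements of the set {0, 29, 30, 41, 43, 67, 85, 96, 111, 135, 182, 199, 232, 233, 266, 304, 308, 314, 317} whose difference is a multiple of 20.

No such pair exists.

Reduce each element modulo 20: 0↦0, 29↦9, 30↦10, 41↦1, 43↦3, 67↦7, 85↦5, 96↦16, 111↦11, 135↦15, 182↦2, 199↦19, 232↦12, 233↦13, 266↦6, 304↦4, 308↦8, 314↦14, 317↦17.
No residue repeats among the 19 elements, so no pair has difference ≡ 0 (mod 20).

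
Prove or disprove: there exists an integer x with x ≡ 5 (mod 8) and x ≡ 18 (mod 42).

Both moduli are multiples of 2 = gcd(8, 42), so any solution would satisfy x ≡ 5 and x ≡ 18 modulo 2 simultaneously.
However 5 ≡ 1 and 18 ≡ 0 (mod 2), and 1 ≠ 0.
Therefore no such x exists.

There is no such integer.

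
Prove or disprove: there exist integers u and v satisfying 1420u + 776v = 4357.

Any value of 1420u + 776v is a multiple of gcd(1420, 776) = 4.
However 4357 leaves remainder 1 on division by 4.
Therefore 1420u + 776v = 4357 has no solution in integers.

No such integers exist.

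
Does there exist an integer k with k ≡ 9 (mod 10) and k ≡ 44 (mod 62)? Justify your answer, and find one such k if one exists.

gcd(10, 62) = 2. If k ≡ 9 (mod 10) and k ≡ 44 (mod 62), then k ≡ 9 (mod 2) and k ≡ 44 (mod 2).
But 9 mod 2 = 1 while 44 mod 2 = 0, a contradiction.
So no integer satisfies both congruences.

There is no such integer.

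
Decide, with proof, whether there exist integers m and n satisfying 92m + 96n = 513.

There are no such integers.

Both 92 and 96 are divisible by gcd(92, 96) = 4, hence so is any combination 92m + 96n.
However 513 leaves remainder 1 on division by 4.
So the equation is unsolvable over ℤ.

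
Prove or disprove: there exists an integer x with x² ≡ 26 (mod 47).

Apply Euler's criterion with the prime 47: 26 is a quadratic residue iff 26^23 ≡ 1 (mod 47), and a non-residue iff it is ≡ −1.
Squaring successively (mod 47): 26^2 = 676 ≡ 18; 26^4 ≡ 18² = 324 ≡ 42; 26^8 ≡ 42² = 1764 ≡ 25; 26^16 ≡ 25² = 625 ≡ 14.
Since 23 = 16 + 4 + 2 + 1, 26^23 ≡ 14 · 42 · 18 · 26; multiplying out mod 47: 14·42 = 588 ≡ 24, then 24·18 = 432 ≡ 9, then 9·26 = 234 ≡ 46. Thus 26^23 ≡ 46 ≡ −1 (mod 47).
The value −1 means 26 is a non-residue modulo 47, so x² ≡ 26 (mod 47) is impossible.

No, no such integer exists.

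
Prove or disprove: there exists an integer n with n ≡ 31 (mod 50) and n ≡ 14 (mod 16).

There is no such integer.

Reduce both congruences modulo 2, which divides 50 and 16: they say n ≡ 31 (mod 2) and n ≡ 14 (mod 2).
However 31 ≡ 1 and 14 ≡ 0 (mod 2), and 1 ≠ 0.
Hence the system has no solution.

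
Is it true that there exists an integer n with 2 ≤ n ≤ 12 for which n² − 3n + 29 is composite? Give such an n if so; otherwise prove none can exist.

At n = 10: 10² − 3·10 + 29 = 99 = 3·33, which is composite.

n = 10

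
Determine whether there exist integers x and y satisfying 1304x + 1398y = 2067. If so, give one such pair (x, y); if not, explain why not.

Any value of 1304x + 1398y is a multiple of gcd(1304, 1398) = 2.
But 2067 is not a multiple of 2 (it leaves remainder 1).
So the equation is unsolvable over ℤ.

There are no such integers.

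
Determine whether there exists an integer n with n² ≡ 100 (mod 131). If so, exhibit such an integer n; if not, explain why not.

n = 121 works: 121² = 14641, and 14641 − 100 = 14541 = 111·131.

n = 121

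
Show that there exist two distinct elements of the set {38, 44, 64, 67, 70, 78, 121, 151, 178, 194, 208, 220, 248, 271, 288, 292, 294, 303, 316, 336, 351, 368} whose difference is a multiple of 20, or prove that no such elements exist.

38 mod 20 = 18 and 78 mod 20 = 18, so 78 − 38 = 40 = 2·20.

38 and 78 are such a pair.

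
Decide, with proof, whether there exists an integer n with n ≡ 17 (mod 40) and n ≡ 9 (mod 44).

gcd(40, 44) = 4. A simultaneous solution exists iff 17 ≡ 9 (mod 4); here 17 mod 4 = 1 = 9 mod 4, so it does.
Step through n = 17, 17 + 40, 17 + 2·40, …: the values 17, 57, 97 reduce mod 44 to 17, 13, 9. The value 97 hits 9.
Verify: 97 = 2·40 + 17 and 97 = 2·44 + 9. ✓

n = 97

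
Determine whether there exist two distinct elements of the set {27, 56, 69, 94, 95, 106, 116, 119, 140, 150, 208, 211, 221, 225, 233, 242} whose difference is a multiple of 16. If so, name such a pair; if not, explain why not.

Reduce each element modulo 16: 27↦11, 56↦8, 69↦5, 94↦14, 95↦15, 106↦10, 116↦4, 119↦7, 140↦12, 150↦6, 208↦0, 211↦3, 221↦13, 225↦1, 233↦9, 242↦2.
No residue repeats among the 16 elements, so no pair has difference ≡ 0 (mod 16).

There is no such pair.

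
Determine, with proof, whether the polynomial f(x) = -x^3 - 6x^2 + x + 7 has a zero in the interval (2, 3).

The endpoint values f(2) = -23 and f(3) = -71 are both negative. Claim: f(x) < 0 for every x in (2, 3).
Shift to the endpoint 2: with x = 2 + u (0 < u < 1), one computes f(2 + u) = -u^3 - 12u^2 - 35u - 23.
The nonzero coefficients here are all negative, so for u > 0 every term is negative (or zero), and the constant term -23 is strictly negative.
So f is strictly negative on (2, 3); no root exists in the interval.

f has no root in that interval.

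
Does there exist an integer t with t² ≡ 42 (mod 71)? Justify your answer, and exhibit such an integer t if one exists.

No, no such integer exists.

Apply Euler's criterion with the prime 71: 42 is a quadratic residue iff 42^35 ≡ 1 (mod 71), and a non-residue iff it is ≡ −1.
Squaring successively (mod 71): 42^2 = 1764 ≡ 60; 42^4 ≡ 60² = 3600 ≡ 50; 42^8 ≡ 50² = 2500 ≡ 15; 42^16 ≡ 15² = 225 ≡ 12; 42^32 ≡ 12² = 144 ≡ 2.
Since 35 = 32 + 2 + 1, 42^35 ≡ 2 · 60 · 42; multiplying out mod 71: 2·60 = 120 ≡ 49, then 49·42 = 2058 ≡ 70. Thus 42^35 ≡ 70 ≡ −1 (mod 71).
By Euler's criterion 42 is a quadratic non-residue mod 71: no t satisfies t² ≡ 42 (mod 71).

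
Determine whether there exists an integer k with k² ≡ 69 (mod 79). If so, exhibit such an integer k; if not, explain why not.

There is no such integer.

79 is prime, so by Euler's criterion 69 is a square mod 79 iff 69^((79−1)/2) = 69^39 ≡ 1 (mod 79).
Repeated squaring mod 79: 69^2 = 4761 ≡ 21; 69^4 ≡ 21² = 441 ≡ 46; 69^8 ≡ 46² = 2116 ≡ 62; 69^16 ≡ 62² = 3844 ≡ 52; 69^32 ≡ 52² = 2704 ≡ 18.
Since 39 = 32 + 4 + 2 + 1, 69^39 ≡ 18 · 46 · 21 · 69; multiplying out mod 79: 18·46 = 828 ≡ 38, then 38·21 = 798 ≡ 8, then 8·69 = 552 ≡ 78. Thus 69^39 ≡ 78 ≡ −1 (mod 79).
The value −1 means 69 is a non-residue modulo 79, so k² ≡ 69 (mod 79) is impossible.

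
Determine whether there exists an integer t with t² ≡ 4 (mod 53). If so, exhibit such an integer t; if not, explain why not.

t = 2

Take t = 2. Then 2² = 4, and since 0 ≤ 4 < 53 this is already reduced: 2² ≡ 4 (mod 53).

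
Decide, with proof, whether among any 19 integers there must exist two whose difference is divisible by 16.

Yes.

There are exactly 16 possible remainders on division by 16.
With 19 integers and only 16 classes, the pigeonhole principle forces two of them, say a and b, into the same class.
Then a ≡ b (mod 16), i.e. 16 ∣ (a − b).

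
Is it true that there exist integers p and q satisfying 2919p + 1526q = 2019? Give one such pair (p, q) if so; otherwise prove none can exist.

No such integers exist.

Any value of 2919p + 1526q is a multiple of gcd(2919, 1526) = 7.
But 2019 = 7·288 + 3, so 7 ∤ 2019.
Therefore 2919p + 1526q = 2019 has no solution in integers.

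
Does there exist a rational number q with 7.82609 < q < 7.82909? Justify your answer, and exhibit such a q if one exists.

Scale by 29: the interval becomes (226.95661, 227.04361), which contains the integer 227.
So q = 227/29 works: it is a ratio of integers, and dividing 29·7.82609 < 227 < 29·7.82909 through by 29 gives 7.82609 < 227/29 < 7.82909.

q = 227/29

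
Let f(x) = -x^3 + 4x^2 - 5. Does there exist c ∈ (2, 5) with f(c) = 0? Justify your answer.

f(2) = 3 and f(5) = -30, which have opposite signs.
As a polynomial, f is continuous on every closed interval.
By the Intermediate Value Theorem, f takes the value 0 somewhere in the open interval.

Yes, such a c exists.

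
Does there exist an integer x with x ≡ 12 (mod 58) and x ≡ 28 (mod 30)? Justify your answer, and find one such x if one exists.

Here gcd(58, 30) = 2, and both 12 and 28 leave remainder 0 mod 2, so the system is consistent.
The integers ≡ 12 (mod 58) are 12, 70, 128, 186, 244, 302, 360, 418, …; their remainders mod 30 are 12, 10, 8, 6, 4, 2, 0, 28, so x = 418 is the first that is ≡ 28 (mod 30).
Check: 418 mod 58 = 12, 418 mod 30 = 28. ✓

x = 418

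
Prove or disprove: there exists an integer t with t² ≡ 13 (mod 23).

t = 17 works: 17² = 289, and 289 − 13 = 276 = 12·23.

t = 17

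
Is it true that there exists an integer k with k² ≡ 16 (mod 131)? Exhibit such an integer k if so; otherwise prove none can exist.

Take k = 4. Then 4² = 16, and since 0 ≤ 16 < 131 this is already reduced: 4² ≡ 16 (mod 131).

k = 4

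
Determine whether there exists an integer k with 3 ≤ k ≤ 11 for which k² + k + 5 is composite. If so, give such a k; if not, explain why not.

k = 10

At k = 10: 10² + 10 + 5 = 115 = 5·23, which is composite.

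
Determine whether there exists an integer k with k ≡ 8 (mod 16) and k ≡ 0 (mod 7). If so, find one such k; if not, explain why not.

gcd(16, 7) = 1, so the Chinese Remainder Theorem guarantees exactly one residue class mod 112 satisfying both.
Write k = 8 + 16t and require 8 + 16t ≡ 0 (mod 7), i.e. 16t ≡ 6 (mod 7).
16 ≡ 2 (mod 7), so this reads 2t ≡ 6 (mod 7). Since 2·4 = 8 = 1·7 + 1, the inverse of 2 mod 7 is 4.
Therefore t ≡ 4·6 = 24 ≡ 3 (mod 7).
With t = 3: k = 8 + 16·3 = 56.
Indeed 56 ≡ 8 (mod 16) and 56 ≡ 0 (mod 7).

k = 56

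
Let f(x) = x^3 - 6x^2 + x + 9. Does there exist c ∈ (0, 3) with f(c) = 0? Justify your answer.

Yes, such a c exists.

f(0) = 9 and f(3) = -15, which have opposite signs.
f is continuous everywhere (it is a polynomial), in particular on [0, 3].
So by the Intermediate Value Theorem there is a c strictly between 0 and 3 with f(c) = 0.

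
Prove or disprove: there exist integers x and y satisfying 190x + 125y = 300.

Since gcd(190, 125) = 5 and 300 = 5·60, Bézout's identity guarantees a solution.
Dividing through by 5 reduces the equation to 38x + 25y = 60.
Run the Euclidean algorithm on 38 and 25: 38 = 1·25 + 13, 25 = 1·13 + 12, 13 = 1·12 + 1, 12 = 12·1 + 0.
Unwinding: 1 = 13 − 1·12 = 13 − (25 − 1·13) = −25 + 2·13 = −25 + 2·(38 − 1·25) = 2·38 − 3·25, i.e. 38·2 + 25·(-3) = 1.
Multiplying through by 60: x = 2·60 = 120, y = (-3)·60 = -180 is a solution.
The general solution is x = 120 + 25k, y = -180 − 38k; taking k = -4 gives the smaller pair x = 20, y = -28.
Check: 190·20 + 125·(-28) = 3800 − 3500 = 300. ✓

x = 20, y = -28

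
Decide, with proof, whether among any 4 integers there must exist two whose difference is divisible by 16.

No; for instance {33, 34, 35, 36} is a counterexample.

Try 4 consecutive integers, 33, 34, 35, 36. Their remainders mod 16 are 1, 2, 3, 4 — pairwise different, as any 4 ≤ 16 consecutive integers have distinct residues.
Any two of them differ by at most 3 < 16 and by at least 1, so no difference is a multiple of 16.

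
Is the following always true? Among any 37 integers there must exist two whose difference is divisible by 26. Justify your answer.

Yes.

Each integer lies in one of the 26 residue classes modulo 26.
Since 37 > 26, two of the 37 integers must share a residue class by the pigeonhole principle; call them a and b.
Then a ≡ b (mod 26), i.e. 26 ∣ (a − b).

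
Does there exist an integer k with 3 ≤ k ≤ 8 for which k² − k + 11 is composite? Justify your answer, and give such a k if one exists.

The values for k = 3, 4, …, 8 are 17, 23, 31, 41, 53, 67, and each of these is prime.
So no value in the range makes the expression composite.

No such integer k in that range exists.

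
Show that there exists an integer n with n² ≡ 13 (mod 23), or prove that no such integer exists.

n = 6 works: 6² = 36, and 36 − 13 = 23 = 1·23.

n = 6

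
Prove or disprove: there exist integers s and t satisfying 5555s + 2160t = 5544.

There are no such integers.

gcd(5555, 2160) = 5, so every integer of the form 5555s + 2160t is a multiple of 5.
However 5544 leaves remainder 4 on division by 5.
Hence no integers s, t satisfy the equation.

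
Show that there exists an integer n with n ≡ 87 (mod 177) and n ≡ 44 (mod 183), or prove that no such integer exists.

Both moduli are multiples of 3 = gcd(177, 183), so any solution would satisfy n ≡ 87 and n ≡ 44 modulo 3 simultaneously.
But 87 mod 3 = 0 while 44 mod 3 = 2, a contradiction.
Therefore no such n exists.

No such integer exists.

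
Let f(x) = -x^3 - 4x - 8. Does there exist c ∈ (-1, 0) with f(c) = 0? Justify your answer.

f(-1) = -3 and f(0) = -8, both negative.
The derivative f'(x) = -3x^2 - 4 is a quadratic with discriminant 0² − 4·(-3)·(-4) = -48 < 0; it never vanishes, so it is always negative (sign of the leading coefficient).
So f is strictly decreasing; between -1 and 0 its values lie between f(-1) = -3 and f(0) = -8, all negative. Therefore f has no root in (-1, 0).

No.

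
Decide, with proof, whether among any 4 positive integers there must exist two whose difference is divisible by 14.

No; for instance {46, 47, 48, 49} is a counterexample.

Try 4 consecutive integers, 46, 47, 48, 49. Their remainders mod 14 are 4, 5, 6, 7 — pairwise different, as any 4 ≤ 14 consecutive integers have distinct residues.
No two share a residue, so no pair has difference divisible by 14; the claim fails for this set.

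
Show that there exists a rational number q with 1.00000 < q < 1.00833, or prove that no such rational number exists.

Scale by 121: the interval becomes (121.00000, 122.00793), which contains the integer 122.
So q = 122/121 works: it is a ratio of integers, and dividing 121·1.00000 < 122 < 121·1.00833 through by 121 gives 1.00000 < 122/121 < 1.00833.

q = 122/121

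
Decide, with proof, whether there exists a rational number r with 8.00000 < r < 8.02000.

r = 409/51

Look for a denominator N such that an integer falls strictly between N·8.00000 and N·8.02000. N = 51 works: 51·8.00000 = 408.00000 < 409 < 409.02000 = 51·8.02000.
Hence 409/51 is a rational number with 8.00000 < 409/51 < 8.02000.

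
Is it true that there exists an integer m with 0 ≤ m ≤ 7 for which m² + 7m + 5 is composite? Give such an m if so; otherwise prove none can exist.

m = 5

At m = 5: 5² + 7·5 + 5 = 65 = 5·13, which is composite.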